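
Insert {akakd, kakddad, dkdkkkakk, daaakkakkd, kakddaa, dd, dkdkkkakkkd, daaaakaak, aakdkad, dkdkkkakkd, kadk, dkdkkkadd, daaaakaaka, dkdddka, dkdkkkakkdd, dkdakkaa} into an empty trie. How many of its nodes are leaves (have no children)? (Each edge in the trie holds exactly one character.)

A leaf is a node with no children — equivalently, the end of a word that is not a proper prefix of any other stored word.
Those words: "aakdkad", "akakd", "daaaakaaka", "daaakkakkd", "dd", "dkdakkaa", "dkdddka", "dkdkkkadd", "dkdkkkakkdd", "dkdkkkakkkd", "kadk", "kakddaa", "kakddad"
Leaf count: 13

13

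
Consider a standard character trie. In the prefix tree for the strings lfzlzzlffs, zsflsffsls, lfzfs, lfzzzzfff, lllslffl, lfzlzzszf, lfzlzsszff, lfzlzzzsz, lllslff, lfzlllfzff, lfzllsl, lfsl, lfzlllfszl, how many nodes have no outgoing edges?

Leaves are exactly the stored words that no other stored word extends.
Those words: "lfsl", "lfzfs", "lfzlllfszl", "lfzlllfzff", "lfzllsl", "lfzlzsszff", "lfzlzzlffs", "lfzlzzszf", "lfzlzzzsz", "lfzzzzfff", "lllslffl", "zsflsffsls"
Leaf count: 12

12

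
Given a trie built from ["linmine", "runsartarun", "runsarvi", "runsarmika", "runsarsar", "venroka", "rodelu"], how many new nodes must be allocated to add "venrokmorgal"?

6

"venrok" is already a path in the trie; the remaining "morgal" must be added.
So 12 − 6 = 6 new nodes.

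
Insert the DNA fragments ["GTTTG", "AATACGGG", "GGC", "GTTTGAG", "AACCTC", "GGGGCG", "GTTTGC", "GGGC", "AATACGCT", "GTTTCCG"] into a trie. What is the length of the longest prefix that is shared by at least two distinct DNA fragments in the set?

6

Look for the deepest trie node that still has at least two words in its subtree.
"AATACGCT" and "AATACGGG" agree on "AATACG" (6 characters) before diverging; nothing deeper is shared.
Longest shared-prefix length: 6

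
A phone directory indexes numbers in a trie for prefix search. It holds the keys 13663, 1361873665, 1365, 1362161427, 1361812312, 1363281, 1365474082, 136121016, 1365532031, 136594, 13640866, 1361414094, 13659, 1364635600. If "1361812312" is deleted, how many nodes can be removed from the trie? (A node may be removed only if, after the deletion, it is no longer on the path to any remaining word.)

5

After clearing the end-marker at "1361812312", prune upward until reaching a node still needed by another word.
The suffix "12312" (5 nodes) is used only by "1361812312"; the node for "13618" still has the child "7", so pruning stops there.
Nodes removed: 5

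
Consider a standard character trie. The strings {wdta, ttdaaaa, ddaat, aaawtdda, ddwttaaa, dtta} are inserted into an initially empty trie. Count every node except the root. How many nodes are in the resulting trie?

33

For each word, the new-node count is its length minus the longest prefix already in the trie:
  "wdta" → 4 new (w, d, t, a)
  "ttdaaaa" → 7 new (t, t, d, a, a, a, a)
  "ddaat" → 5 new (d, d, a, a, t)
  "aaawtdda" → 8 new (a, a, a, w, t, d, d, a)
  "ddwttaaa" → prefix "dd" already present; 6 new (w, t, t, a, a, a)
  "dtta" → prefix "d" already present; 3 new (t, t, a)
Total nodes = 4 + 7 + 5 + 8 + 6 + 3 = 33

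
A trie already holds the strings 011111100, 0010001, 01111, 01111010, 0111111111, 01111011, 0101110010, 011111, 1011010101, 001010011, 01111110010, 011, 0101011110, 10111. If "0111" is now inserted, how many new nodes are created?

Every character of "0111" already lies on an existing path (it is a prefix of some stored word).
No new nodes are needed: 0.

0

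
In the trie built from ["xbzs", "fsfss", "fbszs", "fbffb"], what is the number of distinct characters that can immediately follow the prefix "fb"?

2

Follow the path "fb" to its node, then look at its outgoing edges.
Distinct next characters after "fb": f, s.
That node has 2 child edges.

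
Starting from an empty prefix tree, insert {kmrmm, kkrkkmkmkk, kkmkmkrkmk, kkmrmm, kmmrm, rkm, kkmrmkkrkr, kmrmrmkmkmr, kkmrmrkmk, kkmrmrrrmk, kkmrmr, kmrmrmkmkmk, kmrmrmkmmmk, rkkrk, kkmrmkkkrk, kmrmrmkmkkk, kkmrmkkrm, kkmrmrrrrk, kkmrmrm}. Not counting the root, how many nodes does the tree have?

67

Count nodes per top-level branch (shared prefixes stored once):
  'k'-branch (kkmkmkrkmk, kkmrmkkkrk, kkmrmkkrkr, kkmrmkkrm, kkmrmm, kkmrmr, kkmrmrkmk, kkmrmrm, kkmrmrrrmk, kkmrmrrrrk, kkrkkmkmkk, kmmrm, kmrmm, kmrmrmkmkkk, kmrmrmkmkmk, kmrmrmkmkmr, kmrmrmkmmmk): 61 nodes
  'r'-branch (rkkrk, rkm): 6 nodes
Sum: 67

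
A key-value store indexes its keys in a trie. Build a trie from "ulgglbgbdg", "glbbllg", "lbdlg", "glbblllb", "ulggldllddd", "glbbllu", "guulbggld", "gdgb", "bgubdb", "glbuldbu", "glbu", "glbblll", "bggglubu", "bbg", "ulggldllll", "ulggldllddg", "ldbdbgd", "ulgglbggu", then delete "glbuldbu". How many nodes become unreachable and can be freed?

A node on "glbuldbu"'s path can go only if nothing else ends at it or branches off below it.
The suffix "ldbu" (4 nodes) is used only by "glbuldbu"; "glbu" is itself a stored word, so pruning stops there.
Nodes removed: 4

4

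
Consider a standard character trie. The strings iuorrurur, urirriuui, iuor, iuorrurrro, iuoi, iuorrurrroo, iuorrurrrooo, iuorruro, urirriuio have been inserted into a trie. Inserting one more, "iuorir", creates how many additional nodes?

2

Walking "iuorir" from the root, the first 4 characters ("iuor") follow existing edges; "i" is the first miss.
New nodes needed: |"iuorir"| − 4 = 6 − 4 = 2.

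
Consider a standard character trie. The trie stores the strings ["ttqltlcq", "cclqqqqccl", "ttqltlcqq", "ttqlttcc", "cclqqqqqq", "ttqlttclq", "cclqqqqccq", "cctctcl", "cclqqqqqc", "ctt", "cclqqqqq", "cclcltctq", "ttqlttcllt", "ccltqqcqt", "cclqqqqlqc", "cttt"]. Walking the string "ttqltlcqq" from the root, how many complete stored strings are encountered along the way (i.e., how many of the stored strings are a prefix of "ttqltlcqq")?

2

Traverse "ttqltlcqq" character by character; count nodes along the way that are marked as word ends.
Prefixes of the query that are stored words: "ttqltlcq", "ttqltlcqq"
Count: 2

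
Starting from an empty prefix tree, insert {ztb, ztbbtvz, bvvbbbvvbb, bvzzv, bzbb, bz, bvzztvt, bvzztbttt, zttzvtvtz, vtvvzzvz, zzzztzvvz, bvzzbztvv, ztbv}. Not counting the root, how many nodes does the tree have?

59

Insert word by word; a character creates a node only if that edge doesn't already exist:
  "ztb" → 3 new (z, t, b)
  "ztbbtvz" → prefix "ztb" already present; 4 new (b, t, v, z)
  "bvvbbbvvbb" → 10 new (b, v, v, b, b, b, v, v, b, b)
  "bvzzv" → prefix "bv" already present; 3 new (z, z, v)
  "bzbb" → prefix "b" already present; 3 new (z, b, b)
  "bz" → prefix "bz" already present; 0 new (none)
  "bvzztvt" → prefix "bvzz" already present; 3 new (t, v, t)
  "bvzztbttt" → prefix "bvzzt" already present; 4 new (b, t, t, t)
  "zttzvtvtz" → prefix "zt" already present; 7 new (t, z, v, t, v, t, z)
  "vtvvzzvz" → 8 new (v, t, v, v, z, z, v, z)
  "zzzztzvvz" → prefix "z" already present; 8 new (z, z, z, t, z, v, v, z)
  "bvzzbztvv" → prefix "bvzz" already present; 5 new (b, z, t, v, v)
  "ztbv" → prefix "ztb" already present; 1 new (v)
Total nodes = 3 + 4 + 10 + 3 + 3 + 0 + 3 + 4 + 7 + 8 + 8 + 5 + 1 = 59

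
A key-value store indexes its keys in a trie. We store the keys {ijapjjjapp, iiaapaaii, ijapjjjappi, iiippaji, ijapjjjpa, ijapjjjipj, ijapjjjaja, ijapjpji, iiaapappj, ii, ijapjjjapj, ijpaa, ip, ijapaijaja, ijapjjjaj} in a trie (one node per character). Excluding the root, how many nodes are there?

Count nodes per top-level branch (shared prefixes stored once):
  'i'-branch (ii, iiaapaaii, iiaapappj, iiippaji, ijapaijaja, ijapjjjaj, ijapjjjaja, ijapjjjapj, ijapjjjapp, ijapjjjappi, ijapjjjipj, ijapjjjpa, ijapjpji, ijpaa, ip): 49 nodes
Sum: 49

49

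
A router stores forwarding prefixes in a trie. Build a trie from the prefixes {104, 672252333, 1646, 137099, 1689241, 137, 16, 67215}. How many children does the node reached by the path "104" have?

0

Follow the path "104" to its node, then look at its outgoing edges.
No stored string extends past "104".
That node has 0 child edges.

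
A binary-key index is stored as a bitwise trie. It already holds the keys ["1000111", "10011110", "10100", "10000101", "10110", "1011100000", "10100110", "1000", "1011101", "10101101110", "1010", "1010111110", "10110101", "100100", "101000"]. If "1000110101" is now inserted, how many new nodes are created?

4

"100011" is already a path in the trie; the remaining "0101" must be added.
New nodes needed: |"1000110101"| − 6 = 10 − 6 = 4.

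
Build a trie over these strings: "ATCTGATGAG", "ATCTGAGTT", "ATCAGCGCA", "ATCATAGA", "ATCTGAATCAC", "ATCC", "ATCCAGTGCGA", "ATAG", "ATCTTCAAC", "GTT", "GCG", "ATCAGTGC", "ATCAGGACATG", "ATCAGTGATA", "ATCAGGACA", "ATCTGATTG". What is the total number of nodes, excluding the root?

62

Count nodes per top-level branch (shared prefixes stored once):
  'A'-branch (ATAG, ATCAGCGCA, ATCAGGACA, ATCAGGACATG, ATCAGTGATA, ATCAGTGC, ATCATAGA, ATCC, ATCCAGTGCGA, ATCTGAATCAC, ATCTGAGTT, ATCTGATGAG, ATCTGATTG, ATCTTCAAC): 57 nodes
  'G'-branch (GCG, GTT): 5 nodes
Sum: 62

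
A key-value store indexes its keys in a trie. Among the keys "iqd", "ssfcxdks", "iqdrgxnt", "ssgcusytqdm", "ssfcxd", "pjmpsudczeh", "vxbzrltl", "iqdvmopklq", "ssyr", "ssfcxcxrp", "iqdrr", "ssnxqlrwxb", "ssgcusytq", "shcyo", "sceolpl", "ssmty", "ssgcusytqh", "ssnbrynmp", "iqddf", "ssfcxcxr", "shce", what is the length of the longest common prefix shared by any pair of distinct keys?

Look for the deepest trie node that still has at least two words in its subtree.
e.g. "ssgcusytq" and "ssgcusytqdm" share the prefix "ssgcusytq" of length 9; no pair shares a longer one.
Longest shared-prefix length: 9

9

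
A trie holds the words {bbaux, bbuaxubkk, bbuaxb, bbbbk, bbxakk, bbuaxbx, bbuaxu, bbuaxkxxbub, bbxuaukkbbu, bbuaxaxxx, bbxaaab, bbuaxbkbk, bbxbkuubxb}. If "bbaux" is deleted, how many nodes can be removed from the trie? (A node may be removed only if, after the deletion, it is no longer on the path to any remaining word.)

A node on "bbaux"'s path can go only if nothing else ends at it or branches off below it.
The suffix "aux" (3 nodes) is used only by "bbaux"; the node for "bb" still has the child "u", so pruning stops there.
Nodes removed: 3

3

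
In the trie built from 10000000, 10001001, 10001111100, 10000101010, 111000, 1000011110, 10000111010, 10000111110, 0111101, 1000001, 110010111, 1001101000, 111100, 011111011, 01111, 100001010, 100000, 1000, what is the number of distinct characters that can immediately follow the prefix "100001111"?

Walk "100001111" from the root, arriving at one node.
Characters that immediately follow "100001111" among the stored strings: {0, 1}.
That node has 2 child edges.

2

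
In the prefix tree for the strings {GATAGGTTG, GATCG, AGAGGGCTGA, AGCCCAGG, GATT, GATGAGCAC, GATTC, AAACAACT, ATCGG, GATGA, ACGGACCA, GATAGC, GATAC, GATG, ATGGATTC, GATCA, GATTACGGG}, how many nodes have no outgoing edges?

14

Leaves are exactly the stored words that no other stored word extends.
Those words: "AAACAACT", "ACGGACCA", "AGAGGGCTGA", "AGCCCAGG", "ATCGG", "ATGGATTC", "GATAC", "GATAGC", "GATAGGTTG", "GATCA", "GATCG", "GATGAGCAC", "GATTACGGG", "GATTC"
Leaf count: 14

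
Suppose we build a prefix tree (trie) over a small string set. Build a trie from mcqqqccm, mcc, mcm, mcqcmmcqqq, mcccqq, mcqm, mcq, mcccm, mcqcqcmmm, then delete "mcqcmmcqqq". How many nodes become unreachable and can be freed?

After clearing the end-marker at "mcqcmmcqqq", prune upward until reaching a node still needed by another word.
The suffix "mmcqqq" (6 nodes) is used only by "mcqcmmcqqq"; the node for "mcqc" still has the child "q", so pruning stops there.
Nodes removed: 6

6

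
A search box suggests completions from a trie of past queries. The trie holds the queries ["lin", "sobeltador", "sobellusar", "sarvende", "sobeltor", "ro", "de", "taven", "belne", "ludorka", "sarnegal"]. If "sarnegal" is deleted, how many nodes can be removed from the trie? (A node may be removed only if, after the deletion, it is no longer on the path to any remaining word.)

After clearing the end-marker at "sarnegal", prune upward until reaching a node still needed by another word.
The suffix "negal" (5 nodes) is used only by "sarnegal"; the node for "sar" still has the child "v", so pruning stops there.
Nodes removed: 5

5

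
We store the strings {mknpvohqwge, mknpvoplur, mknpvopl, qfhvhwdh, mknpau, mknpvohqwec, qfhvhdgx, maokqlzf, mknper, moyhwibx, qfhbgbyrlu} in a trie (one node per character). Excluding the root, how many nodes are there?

53

Insert word by word; a character creates a node only if that edge doesn't already exist:
  "mknpvohqwge" → 11 new (m, k, n, p, v, o, h, q, w, g, e)
  "mknpvoplur" → prefix "mknpvo" already present; 4 new (p, l, u, r)
  "mknpvopl" → prefix "mknpvopl" already present; 0 new (none)
  "qfhvhwdh" → 8 new (q, f, h, v, h, w, d, h)
  "mknpau" → prefix "mknp" already present; 2 new (a, u)
  "mknpvohqwec" → prefix "mknpvohqw" already present; 2 new (e, c)
  "qfhvhdgx" → prefix "qfhvh" already present; 3 new (d, g, x)
  "maokqlzf" → prefix "m" already present; 7 new (a, o, k, q, l, z, f)
  "mknper" → prefix "mknp" already present; 2 new (e, r)
  "moyhwibx" → prefix "m" already present; 7 new (o, y, h, w, i, b, x)
  "qfhbgbyrlu" → prefix "qfh" already present; 7 new (b, g, b, y, r, l, u)
Total nodes = 11 + 4 + 0 + 8 + 2 + 2 + 3 + 7 + 2 + 7 + 7 = 53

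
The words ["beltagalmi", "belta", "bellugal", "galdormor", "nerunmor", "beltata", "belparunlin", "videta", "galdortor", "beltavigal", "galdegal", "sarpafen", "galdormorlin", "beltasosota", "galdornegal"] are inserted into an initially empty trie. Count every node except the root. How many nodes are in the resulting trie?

82

Count nodes per top-level branch (shared prefixes stored once):
  'b'-branch (bellugal, belparunlin, belta, beltagalmi, beltasosota, beltata, beltavigal): 36 nodes
  'g'-branch (galdegal, galdormor, galdormorlin, galdornegal, galdortor): 24 nodes
  'n'-branch (nerunmor): 8 nodes
  's'-branch (sarpafen): 8 nodes
  'v'-branch (videta): 6 nodes
Sum: 82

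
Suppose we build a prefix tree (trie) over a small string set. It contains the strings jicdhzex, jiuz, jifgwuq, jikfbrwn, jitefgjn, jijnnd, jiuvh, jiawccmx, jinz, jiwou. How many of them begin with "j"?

10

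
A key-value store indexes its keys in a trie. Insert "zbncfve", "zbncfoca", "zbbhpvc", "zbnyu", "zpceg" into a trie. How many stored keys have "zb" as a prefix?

4

Traverse to the node for "zb", then collect every word in that subtree.
Words under "zb": zbbhpvc, zbncfoca, zbncfve, zbnyu
Count: 4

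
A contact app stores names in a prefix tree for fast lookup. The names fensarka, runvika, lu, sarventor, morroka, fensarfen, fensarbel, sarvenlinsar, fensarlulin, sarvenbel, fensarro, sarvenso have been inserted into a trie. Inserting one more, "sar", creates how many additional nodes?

0

"sar" is already a full path in the trie; only an end-marker is added.
No new nodes are needed: 0.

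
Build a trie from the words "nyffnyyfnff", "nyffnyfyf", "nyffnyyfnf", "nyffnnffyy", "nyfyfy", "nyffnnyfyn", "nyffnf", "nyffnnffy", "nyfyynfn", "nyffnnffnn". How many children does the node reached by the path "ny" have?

1

The children of the "ny" node are the distinct next characters among strings starting with "ny".
Characters that immediately follow "ny" among the stored strings: {f}.
That node has 1 child edge.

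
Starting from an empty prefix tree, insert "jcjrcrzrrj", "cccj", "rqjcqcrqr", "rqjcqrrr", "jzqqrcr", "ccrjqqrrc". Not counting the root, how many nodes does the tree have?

39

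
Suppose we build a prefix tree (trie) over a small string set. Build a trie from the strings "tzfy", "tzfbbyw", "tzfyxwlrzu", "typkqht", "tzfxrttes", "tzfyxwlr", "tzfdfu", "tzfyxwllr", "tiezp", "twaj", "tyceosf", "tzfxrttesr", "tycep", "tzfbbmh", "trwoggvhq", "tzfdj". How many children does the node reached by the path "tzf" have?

The children of the "tzf" node are the distinct next characters among strings starting with "tzf".
Characters that immediately follow "tzf" among the stored strings: {b, d, x, y}.
That node has 4 child edges.

4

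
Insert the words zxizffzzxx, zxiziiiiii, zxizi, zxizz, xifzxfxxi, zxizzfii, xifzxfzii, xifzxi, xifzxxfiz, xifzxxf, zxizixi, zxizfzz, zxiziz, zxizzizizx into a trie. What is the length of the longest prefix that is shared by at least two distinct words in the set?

Look for the deepest trie node that still has at least two words in its subtree.
e.g. "xifzxxf" and "xifzxxfiz" share the prefix "xifzxxf" of length 7; no pair shares a longer one.
Longest shared-prefix length: 7

7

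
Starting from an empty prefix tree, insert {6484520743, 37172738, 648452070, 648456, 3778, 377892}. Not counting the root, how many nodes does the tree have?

24

Insert word by word; a character creates a node only if that edge doesn't already exist:
  "6484520743" → 10 new (6, 4, 8, 4, 5, 2, 0, 7, 4, 3)
  "37172738" → 8 new (3, 7, 1, 7, 2, 7, 3, 8)
  "648452070" → prefix "64845207" already present; 1 new (0)
  "648456" → prefix "64845" already present; 1 new (6)
  "3778" → prefix "37" already present; 2 new (7, 8)
  "377892" → prefix "3778" already present; 2 new (9, 2)
Total nodes = 10 + 8 + 1 + 1 + 2 + 2 = 24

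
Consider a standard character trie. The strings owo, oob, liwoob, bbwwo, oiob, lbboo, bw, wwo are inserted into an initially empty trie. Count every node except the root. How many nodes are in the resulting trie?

27

Trace insertions, counting only characters that open a new branch:
  "owo" → 3 new (o, w, o)
  "oob" → prefix "o" already present; 2 new (o, b)
  "liwoob" → 6 new (l, i, w, o, o, b)
  "bbwwo" → 5 new (b, b, w, w, o)
  "oiob" → prefix "o" already present; 3 new (i, o, b)
  "lbboo" → prefix "l" already present; 4 new (b, b, o, o)
  "bw" → prefix "b" already present; 1 new (w)
  "wwo" → 3 new (w, w, o)
Total nodes = 3 + 2 + 6 + 5 + 3 + 4 + 1 + 3 = 27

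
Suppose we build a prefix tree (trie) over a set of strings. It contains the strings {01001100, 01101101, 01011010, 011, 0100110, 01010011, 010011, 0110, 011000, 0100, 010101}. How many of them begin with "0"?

11

Traverse to the node for "0", then collect every word in that subtree.
Words under "0": 0100, 010011, 0100110, 01001100, 01010011, 010101, 01011010, 011, 0110, 011000, 01101101
Count: 11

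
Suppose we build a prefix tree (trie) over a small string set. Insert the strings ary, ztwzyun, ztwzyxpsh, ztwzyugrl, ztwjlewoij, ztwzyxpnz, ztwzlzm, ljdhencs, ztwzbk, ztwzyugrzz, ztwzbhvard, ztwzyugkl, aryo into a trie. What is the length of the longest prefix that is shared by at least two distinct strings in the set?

The deepest shared node is where two words last agree before diverging.
e.g. "ztwzyugrl" and "ztwzyugrzz" share the prefix "ztwzyugr" of length 8; no pair shares a longer one.
Longest shared-prefix length: 8

8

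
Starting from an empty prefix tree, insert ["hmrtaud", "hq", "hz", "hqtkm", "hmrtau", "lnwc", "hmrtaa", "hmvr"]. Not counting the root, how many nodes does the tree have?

19

Insert word by word; a character creates a node only if that edge doesn't already exist:
  "hmrtaud" → 7 new (h, m, r, t, a, u, d)
  "hq" → prefix "h" already present; 1 new (q)
  "hz" → prefix "h" already present; 1 new (z)
  "hqtkm" → prefix "hq" already present; 3 new (t, k, m)
  "hmrtau" → prefix "hmrtau" already present; 0 new (none)
  "lnwc" → 4 new (l, n, w, c)
  "hmrtaa" → prefix "hmrta" already present; 1 new (a)
  "hmvr" → prefix "hm" already present; 2 new (v, r)
Total nodes = 7 + 1 + 1 + 3 + 0 + 4 + 1 + 2 = 19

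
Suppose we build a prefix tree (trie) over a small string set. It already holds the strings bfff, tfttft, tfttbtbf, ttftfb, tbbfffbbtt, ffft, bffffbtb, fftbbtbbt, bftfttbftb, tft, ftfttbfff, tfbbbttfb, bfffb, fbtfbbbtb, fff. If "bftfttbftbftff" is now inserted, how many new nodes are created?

4

The longest prefix of "bftfttbftbftff" already in the trie is "bftfttbftb" (length 10).
Each of the 4 remaining characters creates one node.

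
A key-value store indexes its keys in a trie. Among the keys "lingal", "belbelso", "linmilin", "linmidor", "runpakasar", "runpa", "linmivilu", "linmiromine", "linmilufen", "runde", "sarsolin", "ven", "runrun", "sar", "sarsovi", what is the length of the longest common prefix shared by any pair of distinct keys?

6

Look for the deepest trie node that still has at least two words in its subtree.
"linmilin" and "linmilufen" agree on "linmil" (6 characters) before diverging; nothing deeper is shared.
Longest shared-prefix length: 6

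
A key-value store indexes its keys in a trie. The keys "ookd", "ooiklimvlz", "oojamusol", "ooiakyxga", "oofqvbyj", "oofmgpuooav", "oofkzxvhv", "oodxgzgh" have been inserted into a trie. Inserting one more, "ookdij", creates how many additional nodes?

"ookd" is already a path in the trie; the remaining "ij" must be added.
New nodes needed: |"ookdij"| − 4 = 6 − 4 = 2.

2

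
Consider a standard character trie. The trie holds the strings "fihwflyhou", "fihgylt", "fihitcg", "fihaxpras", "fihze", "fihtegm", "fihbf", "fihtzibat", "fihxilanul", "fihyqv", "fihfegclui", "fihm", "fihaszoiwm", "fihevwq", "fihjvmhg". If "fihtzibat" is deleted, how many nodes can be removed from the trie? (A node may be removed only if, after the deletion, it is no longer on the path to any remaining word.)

5

A node on "fihtzibat"'s path can go only if nothing else ends at it or branches off below it.
The suffix "zibat" (5 nodes) is used only by "fihtzibat"; the node for "fiht" still has the child "e", so pruning stops there.
Nodes removed: 5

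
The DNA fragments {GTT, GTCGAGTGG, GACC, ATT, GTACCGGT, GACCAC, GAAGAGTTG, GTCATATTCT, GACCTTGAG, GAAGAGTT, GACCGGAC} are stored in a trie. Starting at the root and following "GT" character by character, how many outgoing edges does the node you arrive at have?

3

Walk "GT" from the root, arriving at one node.
Characters that immediately follow "GT" among the stored strings: {A, C, T}.
That node has 3 child edges.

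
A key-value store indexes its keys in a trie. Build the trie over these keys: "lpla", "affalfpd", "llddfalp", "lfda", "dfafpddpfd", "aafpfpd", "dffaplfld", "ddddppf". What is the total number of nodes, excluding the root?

Trace insertions, counting only characters that open a new branch:
  "lpla" → 4 new (l, p, l, a)
  "affalfpd" → 8 new (a, f, f, a, l, f, p, d)
  "llddfalp" → prefix "l" already present; 7 new (l, d, d, f, a, l, p)
  "lfda" → prefix "l" already present; 3 new (f, d, a)
  "dfafpddpfd" → 10 new (d, f, a, f, p, d, d, p, f, d)
  "aafpfpd" → prefix "a" already present; 6 new (a, f, p, f, p, d)
  "dffaplfld" → prefix "df" already present; 7 new (f, a, p, l, f, l, d)
  "ddddppf" → prefix "d" already present; 6 new (d, d, d, p, p, f)
Total nodes = 4 + 8 + 7 + 3 + 10 + 6 + 7 + 6 = 51

51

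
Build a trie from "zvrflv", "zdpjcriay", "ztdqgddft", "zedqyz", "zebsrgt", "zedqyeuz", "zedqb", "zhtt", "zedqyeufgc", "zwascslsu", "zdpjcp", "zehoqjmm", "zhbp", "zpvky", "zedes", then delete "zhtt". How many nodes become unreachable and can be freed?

2

A node on "zhtt"'s path can go only if nothing else ends at it or branches off below it.
The suffix "tt" (2 nodes) is used only by "zhtt"; the node for "zh" still has the child "b", so pruning stops there.
Nodes removed: 2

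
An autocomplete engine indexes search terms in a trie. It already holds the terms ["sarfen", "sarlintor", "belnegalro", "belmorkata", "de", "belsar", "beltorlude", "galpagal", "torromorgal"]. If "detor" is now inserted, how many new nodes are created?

"de" is already a path in the trie; the remaining "tor" must be added.
New nodes needed: |"detor"| − 2 = 5 − 2 = 3.

3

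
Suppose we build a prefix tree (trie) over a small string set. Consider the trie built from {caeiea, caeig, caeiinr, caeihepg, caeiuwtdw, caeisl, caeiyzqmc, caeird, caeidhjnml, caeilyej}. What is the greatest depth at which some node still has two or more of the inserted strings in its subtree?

4

Equivalently: take the maximum, over all pairs, of their longest common prefix length.
e.g. "caeidhjnml" and "caeiea" share the prefix "caei" of length 4; no pair shares a longer one.
Longest shared-prefix length: 4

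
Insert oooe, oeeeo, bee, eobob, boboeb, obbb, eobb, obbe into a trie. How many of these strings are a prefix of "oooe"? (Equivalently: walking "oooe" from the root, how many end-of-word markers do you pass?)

1

Check each prefix of "oooe" against the stored set — each match is an end-marker on the path.
Prefixes of the query that are stored words: "oooe"
Count: 1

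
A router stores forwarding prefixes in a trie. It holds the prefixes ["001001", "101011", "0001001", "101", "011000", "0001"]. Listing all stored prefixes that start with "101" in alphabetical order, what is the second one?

Words with prefix "101", in lexicographic order: "101", "101011"
Position 2: 101011

101011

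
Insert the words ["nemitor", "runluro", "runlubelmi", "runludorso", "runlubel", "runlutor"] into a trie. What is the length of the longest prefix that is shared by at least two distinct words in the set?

8

Equivalently: take the maximum, over all pairs, of their longest common prefix length.
"runlubel" and "runlubelmi" agree on "runlubel" (8 characters) before diverging; nothing deeper is shared.
Longest shared-prefix length: 8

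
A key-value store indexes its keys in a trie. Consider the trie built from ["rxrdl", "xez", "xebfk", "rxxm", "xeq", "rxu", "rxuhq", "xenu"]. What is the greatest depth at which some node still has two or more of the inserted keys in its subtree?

Equivalently: take the maximum, over all pairs, of their longest common prefix length.
e.g. "rxu" and "rxuhq" share the prefix "rxu" of length 3; no pair shares a longer one.
Longest shared-prefix length: 3

3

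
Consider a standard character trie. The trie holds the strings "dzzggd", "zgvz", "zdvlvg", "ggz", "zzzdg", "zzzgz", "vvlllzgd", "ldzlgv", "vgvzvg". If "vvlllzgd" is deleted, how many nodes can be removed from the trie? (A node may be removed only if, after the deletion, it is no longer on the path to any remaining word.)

7

A node on "vvlllzgd"'s path can go only if nothing else ends at it or branches off below it.
The suffix "vlllzgd" (7 nodes) is used only by "vvlllzgd"; the node for "v" still has the child "g", so pruning stops there.
Nodes removed: 7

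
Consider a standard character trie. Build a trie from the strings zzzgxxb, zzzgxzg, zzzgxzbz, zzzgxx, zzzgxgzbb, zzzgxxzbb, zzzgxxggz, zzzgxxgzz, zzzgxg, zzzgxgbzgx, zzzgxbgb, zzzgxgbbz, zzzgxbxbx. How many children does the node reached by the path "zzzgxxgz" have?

Follow the path "zzzgxxgz" to its node, then look at its outgoing edges.
Distinct next characters after "zzzgxxgz": z.
That node has 1 child edge.

1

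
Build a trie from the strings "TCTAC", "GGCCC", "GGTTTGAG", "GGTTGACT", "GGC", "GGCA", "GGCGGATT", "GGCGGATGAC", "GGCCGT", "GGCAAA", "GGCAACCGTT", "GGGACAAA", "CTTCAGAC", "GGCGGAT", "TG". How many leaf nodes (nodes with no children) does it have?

Leaves are exactly the stored words that no other stored word extends.
Those words: "CTTCAGAC", "GGCAAA", "GGCAACCGTT", "GGCCC", "GGCCGT", "GGCGGATGAC", "GGCGGATT", "GGGACAAA", "GGTTGACT", "GGTTTGAG", "TCTAC", "TG"
Leaf count: 12

12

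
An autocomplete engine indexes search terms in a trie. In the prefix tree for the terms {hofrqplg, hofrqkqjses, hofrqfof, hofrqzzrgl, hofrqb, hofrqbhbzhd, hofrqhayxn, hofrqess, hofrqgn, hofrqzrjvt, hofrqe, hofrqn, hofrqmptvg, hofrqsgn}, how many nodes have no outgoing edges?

Leaves are exactly the stored words that no other stored word extends.
Those words: "hofrqbhbzhd", "hofrqess", "hofrqfof", "hofrqgn", "hofrqhayxn", "hofrqkqjses", "hofrqmptvg", "hofrqn", "hofrqplg", "hofrqsgn", "hofrqzrjvt", "hofrqzzrgl"
Leaf count: 12

12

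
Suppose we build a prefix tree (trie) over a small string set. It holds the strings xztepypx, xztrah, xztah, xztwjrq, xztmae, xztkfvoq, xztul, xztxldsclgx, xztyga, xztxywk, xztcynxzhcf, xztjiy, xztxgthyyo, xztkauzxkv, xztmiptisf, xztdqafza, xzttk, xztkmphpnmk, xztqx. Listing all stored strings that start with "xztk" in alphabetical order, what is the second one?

xztkfvoq

DFS of the "xztk" subtree visits, in order: "xztkauzxkv", "xztkfvoq", "xztkmphpnmk"
Position 2: xztkfvoq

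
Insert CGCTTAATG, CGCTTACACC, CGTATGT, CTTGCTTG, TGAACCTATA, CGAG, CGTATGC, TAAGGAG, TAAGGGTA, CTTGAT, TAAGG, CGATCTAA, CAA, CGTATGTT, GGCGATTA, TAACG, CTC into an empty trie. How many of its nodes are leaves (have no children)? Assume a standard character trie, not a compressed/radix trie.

A leaf is a node with no children — equivalently, the end of a word that is not a proper prefix of any other stored word.
Those words: "CAA", "CGAG", "CGATCTAA", "CGCTTAATG", "CGCTTACACC", "CGTATGC", "CGTATGTT", "CTC", "CTTGAT", "CTTGCTTG", "GGCGATTA", "TAACG", "TAAGGAG", "TAAGGGTA", "TGAACCTATA"
Leaf count: 15

15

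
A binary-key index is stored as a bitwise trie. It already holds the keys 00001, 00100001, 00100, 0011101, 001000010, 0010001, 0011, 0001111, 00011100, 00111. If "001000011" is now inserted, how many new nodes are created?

The longest prefix of "001000011" already in the trie is "00100001" (length 8).
New nodes needed: |"001000011"| − 8 = 9 − 8 = 1.

1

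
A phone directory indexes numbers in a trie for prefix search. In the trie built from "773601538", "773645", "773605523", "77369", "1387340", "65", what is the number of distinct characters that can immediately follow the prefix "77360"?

2

Walk "77360" from the root, arriving at one node.
Characters that immediately follow "77360" among the stored strings: {1, 5}.
That node has 2 child edges.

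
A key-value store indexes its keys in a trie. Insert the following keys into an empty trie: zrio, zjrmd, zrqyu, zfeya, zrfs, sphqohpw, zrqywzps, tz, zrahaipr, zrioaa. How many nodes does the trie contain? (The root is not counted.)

Insert word by word; a character creates a node only if that edge doesn't already exist:
  "zrio" → 4 new (z, r, i, o)
  "zjrmd" → prefix "z" already present; 4 new (j, r, m, d)
  "zrqyu" → prefix "zr" already present; 3 new (q, y, u)
  "zfeya" → prefix "z" already present; 4 new (f, e, y, a)
  "zrfs" → prefix "zr" already present; 2 new (f, s)
  "sphqohpw" → 8 new (s, p, h, q, o, h, p, w)
  "zrqywzps" → prefix "zrqy" already present; 4 new (w, z, p, s)
  "tz" → 2 new (t, z)
  "zrahaipr" → prefix "zr" already present; 6 new (a, h, a, i, p, r)
  "zrioaa" → prefix "zrio" already present; 2 new (a, a)
Total nodes = 4 + 4 + 3 + 4 + 2 + 8 + 4 + 2 + 6 + 2 = 39

39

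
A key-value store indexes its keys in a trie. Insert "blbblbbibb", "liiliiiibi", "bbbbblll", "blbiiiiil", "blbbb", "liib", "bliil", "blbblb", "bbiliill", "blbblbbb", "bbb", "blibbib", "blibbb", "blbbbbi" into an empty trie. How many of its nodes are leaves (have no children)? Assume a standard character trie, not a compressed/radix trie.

Leaves are exactly the stored words that no other stored word extends.
Those words: "bbbbblll", "bbiliill", "blbbbbi", "blbblbbb", "blbblbbibb", "blbiiiiil", "blibbb", "blibbib", "bliil", "liib", "liiliiiibi"
Leaf count: 11

11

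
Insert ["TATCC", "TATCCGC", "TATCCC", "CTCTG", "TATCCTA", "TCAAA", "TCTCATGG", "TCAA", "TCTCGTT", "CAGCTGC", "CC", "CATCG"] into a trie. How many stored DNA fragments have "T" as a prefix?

8

Filter for entries beginning with "T":
Words under "T": TATCC, TATCCC, TATCCGC, TATCCTA, TCAA, TCAAA, TCTCATGG, TCTCGTT
Count: 8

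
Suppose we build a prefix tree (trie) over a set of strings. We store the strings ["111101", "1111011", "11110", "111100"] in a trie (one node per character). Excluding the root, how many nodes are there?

8

Insert word by word; a character creates a node only if that edge doesn't already exist:
  "111101" → 6 new (1, 1, 1, 1, 0, 1)
  "1111011" → prefix "111101" already present; 1 new (1)
  "11110" → prefix "11110" already present; 0 new (none)
  "111100" → prefix "11110" already present; 1 new (0)
Total nodes = 6 + 1 + 0 + 1 = 8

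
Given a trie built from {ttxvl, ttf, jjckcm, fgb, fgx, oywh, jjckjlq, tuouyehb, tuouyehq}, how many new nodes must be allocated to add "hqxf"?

"hqxf" shares no prefix with any stored word, so all 4 characters open new nodes.
4 − 0 = 4 new nodes.

4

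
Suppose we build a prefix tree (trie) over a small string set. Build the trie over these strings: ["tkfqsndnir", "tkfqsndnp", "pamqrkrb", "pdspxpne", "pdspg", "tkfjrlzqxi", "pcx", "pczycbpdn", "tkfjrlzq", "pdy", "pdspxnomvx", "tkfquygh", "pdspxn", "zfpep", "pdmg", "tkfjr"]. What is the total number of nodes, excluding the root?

Trace insertions, counting only characters that open a new branch:
  "tkfqsndnir" → 10 new (t, k, f, q, s, n, d, n, i, r)
  "tkfqsndnp" → prefix "tkfqsndn" already present; 1 new (p)
  "pamqrkrb" → 8 new (p, a, m, q, r, k, r, b)
  "pdspxpne" → prefix "p" already present; 7 new (d, s, p, x, p, n, e)
  "pdspg" → prefix "pdsp" already present; 1 new (g)
  "tkfjrlzqxi" → prefix "tkf" already present; 7 new (j, r, l, z, q, x, i)
  "pcx" → prefix "p" already present; 2 new (c, x)
  "pczycbpdn" → prefix "pc" already present; 7 new (z, y, c, b, p, d, n)
  "tkfjrlzq" → prefix "tkfjrlzq" already present; 0 new (none)
  "pdy" → prefix "pd" already present; 1 new (y)
  "pdspxnomvx" → prefix "pdspx" already present; 5 new (n, o, m, v, x)
  "tkfquygh" → prefix "tkfq" already present; 4 new (u, y, g, h)
  "pdspxn" → prefix "pdspxn" already present; 0 new (none)
  "zfpep" → 5 new (z, f, p, e, p)
  "pdmg" → prefix "pd" already present; 2 new (m, g)
  "tkfjr" → prefix "tkfjr" already present; 0 new (none)
Total nodes = 10 + 1 + 8 + 7 + 1 + 7 + 2 + 7 + 0 + 1 + 5 + 4 + 0 + 5 + 2 + 0 = 60

60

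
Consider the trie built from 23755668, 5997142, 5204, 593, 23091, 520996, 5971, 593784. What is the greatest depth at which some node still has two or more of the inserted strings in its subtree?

The deepest shared node is where two words last agree before diverging.
e.g. "5204" and "520996" share the prefix "520" of length 3; no pair shares a longer one.
Longest shared-prefix length: 3

3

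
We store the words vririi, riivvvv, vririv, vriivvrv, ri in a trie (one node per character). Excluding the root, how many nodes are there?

19

Trace insertions, counting only characters that open a new branch:
  "vririi" → 6 new (v, r, i, r, i, i)
  "riivvvv" → 7 new (r, i, i, v, v, v, v)
  "vririv" → prefix "vriri" already present; 1 new (v)
  "vriivvrv" → prefix "vri" already present; 5 new (i, v, v, r, v)
  "ri" → prefix "ri" already present; 0 new (none)
Total nodes = 6 + 7 + 1 + 5 + 0 = 19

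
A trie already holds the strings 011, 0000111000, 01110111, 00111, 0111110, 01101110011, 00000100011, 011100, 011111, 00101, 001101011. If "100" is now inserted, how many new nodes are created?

No existing word starts with "1", so every character of "100" needs a new node.
3 − 0 = 3 new nodes.

3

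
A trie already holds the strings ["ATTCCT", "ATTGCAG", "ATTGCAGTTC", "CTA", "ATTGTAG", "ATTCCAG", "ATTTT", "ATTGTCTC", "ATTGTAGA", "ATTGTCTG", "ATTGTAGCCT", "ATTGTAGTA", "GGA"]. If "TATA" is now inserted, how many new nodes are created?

"TATA" shares no prefix with any stored word, so all 4 characters open new nodes.
4 − 0 = 4 new nodes.

4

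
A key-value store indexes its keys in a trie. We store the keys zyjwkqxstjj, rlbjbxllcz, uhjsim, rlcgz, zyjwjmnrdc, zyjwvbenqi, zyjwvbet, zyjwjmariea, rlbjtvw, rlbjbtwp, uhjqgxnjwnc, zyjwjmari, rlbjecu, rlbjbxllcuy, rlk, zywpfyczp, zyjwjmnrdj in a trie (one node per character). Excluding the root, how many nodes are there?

76

Trace insertions, counting only characters that open a new branch:
  "zyjwkqxstjj" → 11 new (z, y, j, w, k, q, x, s, t, j, j)
  "rlbjbxllcz" → 10 new (r, l, b, j, b, x, l, l, c, z)
  "uhjsim" → 6 new (u, h, j, s, i, m)
  "rlcgz" → prefix "rl" already present; 3 new (c, g, z)
  "zyjwjmnrdc" → prefix "zyjw" already present; 6 new (j, m, n, r, d, c)
  "zyjwvbenqi" → prefix "zyjw" already present; 6 new (v, b, e, n, q, i)
  "zyjwvbet" → prefix "zyjwvbe" already present; 1 new (t)
  "zyjwjmariea" → prefix "zyjwjm" already present; 5 new (a, r, i, e, a)
  "rlbjtvw" → prefix "rlbj" already present; 3 new (t, v, w)
  "rlbjbtwp" → prefix "rlbjb" already present; 3 new (t, w, p)
  "uhjqgxnjwnc" → prefix "uhj" already present; 8 new (q, g, x, n, j, w, n, c)
  "zyjwjmari" → prefix "zyjwjmari" already present; 0 new (none)
  "rlbjecu" → prefix "rlbj" already present; 3 new (e, c, u)
  "rlbjbxllcuy" → prefix "rlbjbxllc" already present; 2 new (u, y)
  "rlk" → prefix "rl" already present; 1 new (k)
  "zywpfyczp" → prefix "zy" already present; 7 new (w, p, f, y, c, z, p)
  "zyjwjmnrdj" → prefix "zyjwjmnrd" already present; 1 new (j)
Total nodes = 11 + 10 + 6 + 3 + 6 + 6 + 1 + 5 + 3 + 3 + 8 + 0 + 3 + 2 + 1 + 7 + 1 = 76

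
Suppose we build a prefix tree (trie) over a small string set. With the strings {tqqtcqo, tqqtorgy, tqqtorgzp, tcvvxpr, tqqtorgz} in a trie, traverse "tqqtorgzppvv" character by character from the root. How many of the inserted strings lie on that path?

Walk "tqqtorgzppvv" from the root; an end-of-word marker is hit whenever a stored word is a prefix of "tqqtorgzppvv".
Prefixes of the query that are stored words: "tqqtorgz", "tqqtorgzp"
Count: 2

2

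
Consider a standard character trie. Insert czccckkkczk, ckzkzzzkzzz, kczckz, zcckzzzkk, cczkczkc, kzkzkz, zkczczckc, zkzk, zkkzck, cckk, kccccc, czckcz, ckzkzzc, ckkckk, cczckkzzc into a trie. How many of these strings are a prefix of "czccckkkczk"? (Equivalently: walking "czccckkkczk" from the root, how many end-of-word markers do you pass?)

Walk "czccckkkczk" from the root; an end-of-word marker is hit whenever a stored word is a prefix of "czccckkkczk".
Prefixes of the query that are stored words: "czccckkkczk"
Count: 1

1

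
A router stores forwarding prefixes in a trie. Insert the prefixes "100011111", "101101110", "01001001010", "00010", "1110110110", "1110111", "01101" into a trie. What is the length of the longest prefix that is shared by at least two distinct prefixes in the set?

Look for the deepest trie node that still has at least two words in its subtree.
"1110110110" and "1110111" agree on "111011" (6 characters) before diverging; nothing deeper is shared.
Longest shared-prefix length: 6

6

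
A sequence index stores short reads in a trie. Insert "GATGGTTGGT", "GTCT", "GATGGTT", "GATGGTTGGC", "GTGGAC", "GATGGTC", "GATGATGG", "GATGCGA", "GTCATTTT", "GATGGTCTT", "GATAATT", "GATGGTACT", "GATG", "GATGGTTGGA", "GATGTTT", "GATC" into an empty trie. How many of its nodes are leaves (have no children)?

13

A leaf is a node with no children — equivalently, the end of a word that is not a proper prefix of any other stored word.
Those words: "GATAATT", "GATC", "GATGATGG", "GATGCGA", "GATGGTACT", "GATGGTCTT", "GATGGTTGGA", "GATGGTTGGC", "GATGGTTGGT", "GATGTTT", "GTCATTTT", "GTCT", "GTGGAC"
Leaf count: 13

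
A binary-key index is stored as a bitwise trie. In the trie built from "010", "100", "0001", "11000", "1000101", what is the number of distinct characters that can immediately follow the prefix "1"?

Follow the path "1" to its node, then look at its outgoing edges.
Characters that immediately follow "1" among the stored strings: {0, 1}.
That node has 2 child edges.

2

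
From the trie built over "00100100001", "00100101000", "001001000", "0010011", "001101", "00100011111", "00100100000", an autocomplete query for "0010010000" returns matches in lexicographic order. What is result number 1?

00100100000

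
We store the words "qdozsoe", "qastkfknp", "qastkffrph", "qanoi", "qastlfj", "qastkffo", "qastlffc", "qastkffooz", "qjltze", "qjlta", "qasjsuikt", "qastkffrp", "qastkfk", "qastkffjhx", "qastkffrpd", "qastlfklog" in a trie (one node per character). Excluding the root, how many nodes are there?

50

Insert word by word; a character creates a node only if that edge doesn't already exist:
  "qdozsoe" → 7 new (q, d, o, z, s, o, e)
  "qastkfknp" → prefix "q" already present; 8 new (a, s, t, k, f, k, n, p)
  "qastkffrph" → prefix "qastkf" already present; 4 new (f, r, p, h)
  "qanoi" → prefix "qa" already present; 3 new (n, o, i)
  "qastlfj" → prefix "qast" already present; 3 new (l, f, j)
  "qastkffo" → prefix "qastkff" already present; 1 new (o)
  "qastlffc" → prefix "qastlf" already present; 2 new (f, c)
  "qastkffooz" → prefix "qastkffo" already present; 2 new (o, z)
  "qjltze" → prefix "q" already present; 5 new (j, l, t, z, e)
  "qjlta" → prefix "qjlt" already present; 1 new (a)
  "qasjsuikt" → prefix "qas" already present; 6 new (j, s, u, i, k, t)
  "qastkffrp" → prefix "qastkffrp" already present; 0 new (none)
  "qastkfk" → prefix "qastkfk" already present; 0 new (none)
  "qastkffjhx" → prefix "qastkff" already present; 3 new (j, h, x)
  "qastkffrpd" → prefix "qastkffrp" already present; 1 new (d)
  "qastlfklog" → prefix "qastlf" already present; 4 new (k, l, o, g)
Total nodes = 7 + 8 + 4 + 3 + 3 + 1 + 2 + 2 + 5 + 1 + 6 + 0 + 0 + 3 + 1 + 4 = 50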